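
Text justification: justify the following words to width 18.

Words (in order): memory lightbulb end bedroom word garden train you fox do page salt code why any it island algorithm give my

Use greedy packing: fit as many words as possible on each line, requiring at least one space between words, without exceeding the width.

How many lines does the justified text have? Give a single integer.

Line 1: ['memory', 'lightbulb'] (min_width=16, slack=2)
Line 2: ['end', 'bedroom', 'word'] (min_width=16, slack=2)
Line 3: ['garden', 'train', 'you'] (min_width=16, slack=2)
Line 4: ['fox', 'do', 'page', 'salt'] (min_width=16, slack=2)
Line 5: ['code', 'why', 'any', 'it'] (min_width=15, slack=3)
Line 6: ['island', 'algorithm'] (min_width=16, slack=2)
Line 7: ['give', 'my'] (min_width=7, slack=11)
Total lines: 7

Answer: 7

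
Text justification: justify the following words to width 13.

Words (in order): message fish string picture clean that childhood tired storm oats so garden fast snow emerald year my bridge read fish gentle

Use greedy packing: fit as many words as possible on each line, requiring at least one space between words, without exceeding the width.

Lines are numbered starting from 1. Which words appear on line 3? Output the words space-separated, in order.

Line 1: ['message', 'fish'] (min_width=12, slack=1)
Line 2: ['string'] (min_width=6, slack=7)
Line 3: ['picture', 'clean'] (min_width=13, slack=0)
Line 4: ['that'] (min_width=4, slack=9)
Line 5: ['childhood'] (min_width=9, slack=4)
Line 6: ['tired', 'storm'] (min_width=11, slack=2)
Line 7: ['oats', 'so'] (min_width=7, slack=6)
Line 8: ['garden', 'fast'] (min_width=11, slack=2)
Line 9: ['snow', 'emerald'] (min_width=12, slack=1)
Line 10: ['year', 'my'] (min_width=7, slack=6)
Line 11: ['bridge', 'read'] (min_width=11, slack=2)
Line 12: ['fish', 'gentle'] (min_width=11, slack=2)

Answer: picture clean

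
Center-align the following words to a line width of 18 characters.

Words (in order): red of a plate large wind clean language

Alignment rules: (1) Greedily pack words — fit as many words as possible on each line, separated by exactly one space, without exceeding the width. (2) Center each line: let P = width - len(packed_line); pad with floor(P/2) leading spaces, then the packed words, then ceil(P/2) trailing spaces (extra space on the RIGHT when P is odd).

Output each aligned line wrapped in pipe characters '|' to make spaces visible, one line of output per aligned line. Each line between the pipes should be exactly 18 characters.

Answer: |  red of a plate  |
| large wind clean |
|     language     |

Derivation:
Line 1: ['red', 'of', 'a', 'plate'] (min_width=14, slack=4)
Line 2: ['large', 'wind', 'clean'] (min_width=16, slack=2)
Line 3: ['language'] (min_width=8, slack=10)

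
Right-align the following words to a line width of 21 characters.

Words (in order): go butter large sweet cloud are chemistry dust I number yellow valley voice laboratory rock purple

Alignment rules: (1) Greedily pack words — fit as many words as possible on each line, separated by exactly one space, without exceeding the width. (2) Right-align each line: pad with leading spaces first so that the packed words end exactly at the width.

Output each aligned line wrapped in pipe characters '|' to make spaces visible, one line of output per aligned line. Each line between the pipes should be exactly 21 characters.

Answer: |go butter large sweet|
|  cloud are chemistry|
| dust I number yellow|
|         valley voice|
|      laboratory rock|
|               purple|

Derivation:
Line 1: ['go', 'butter', 'large', 'sweet'] (min_width=21, slack=0)
Line 2: ['cloud', 'are', 'chemistry'] (min_width=19, slack=2)
Line 3: ['dust', 'I', 'number', 'yellow'] (min_width=20, slack=1)
Line 4: ['valley', 'voice'] (min_width=12, slack=9)
Line 5: ['laboratory', 'rock'] (min_width=15, slack=6)
Line 6: ['purple'] (min_width=6, slack=15)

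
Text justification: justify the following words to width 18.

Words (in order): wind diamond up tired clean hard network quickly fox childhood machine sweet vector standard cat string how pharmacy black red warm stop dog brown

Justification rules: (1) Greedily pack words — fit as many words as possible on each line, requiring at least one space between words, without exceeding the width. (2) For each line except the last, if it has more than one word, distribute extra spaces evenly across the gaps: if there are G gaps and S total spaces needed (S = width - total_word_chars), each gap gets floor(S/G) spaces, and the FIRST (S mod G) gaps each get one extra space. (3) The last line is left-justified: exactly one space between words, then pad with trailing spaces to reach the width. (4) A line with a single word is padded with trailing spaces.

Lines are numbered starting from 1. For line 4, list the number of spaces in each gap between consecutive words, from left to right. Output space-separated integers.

Line 1: ['wind', 'diamond', 'up'] (min_width=15, slack=3)
Line 2: ['tired', 'clean', 'hard'] (min_width=16, slack=2)
Line 3: ['network', 'quickly'] (min_width=15, slack=3)
Line 4: ['fox', 'childhood'] (min_width=13, slack=5)
Line 5: ['machine', 'sweet'] (min_width=13, slack=5)
Line 6: ['vector', 'standard'] (min_width=15, slack=3)
Line 7: ['cat', 'string', 'how'] (min_width=14, slack=4)
Line 8: ['pharmacy', 'black', 'red'] (min_width=18, slack=0)
Line 9: ['warm', 'stop', 'dog'] (min_width=13, slack=5)
Line 10: ['brown'] (min_width=5, slack=13)

Answer: 6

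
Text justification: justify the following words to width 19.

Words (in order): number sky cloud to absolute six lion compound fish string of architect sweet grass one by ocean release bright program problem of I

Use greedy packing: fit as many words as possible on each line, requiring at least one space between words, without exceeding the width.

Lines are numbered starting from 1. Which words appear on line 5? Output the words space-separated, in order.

Answer: sweet grass one by

Derivation:
Line 1: ['number', 'sky', 'cloud', 'to'] (min_width=19, slack=0)
Line 2: ['absolute', 'six', 'lion'] (min_width=17, slack=2)
Line 3: ['compound', 'fish'] (min_width=13, slack=6)
Line 4: ['string', 'of', 'architect'] (min_width=19, slack=0)
Line 5: ['sweet', 'grass', 'one', 'by'] (min_width=18, slack=1)
Line 6: ['ocean', 'release'] (min_width=13, slack=6)
Line 7: ['bright', 'program'] (min_width=14, slack=5)
Line 8: ['problem', 'of', 'I'] (min_width=12, slack=7)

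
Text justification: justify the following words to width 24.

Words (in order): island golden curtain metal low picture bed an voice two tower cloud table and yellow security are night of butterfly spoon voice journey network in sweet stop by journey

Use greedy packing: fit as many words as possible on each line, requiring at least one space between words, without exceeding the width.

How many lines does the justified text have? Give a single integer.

Line 1: ['island', 'golden', 'curtain'] (min_width=21, slack=3)
Line 2: ['metal', 'low', 'picture', 'bed', 'an'] (min_width=24, slack=0)
Line 3: ['voice', 'two', 'tower', 'cloud'] (min_width=21, slack=3)
Line 4: ['table', 'and', 'yellow'] (min_width=16, slack=8)
Line 5: ['security', 'are', 'night', 'of'] (min_width=21, slack=3)
Line 6: ['butterfly', 'spoon', 'voice'] (min_width=21, slack=3)
Line 7: ['journey', 'network', 'in', 'sweet'] (min_width=24, slack=0)
Line 8: ['stop', 'by', 'journey'] (min_width=15, slack=9)
Total lines: 8

Answer: 8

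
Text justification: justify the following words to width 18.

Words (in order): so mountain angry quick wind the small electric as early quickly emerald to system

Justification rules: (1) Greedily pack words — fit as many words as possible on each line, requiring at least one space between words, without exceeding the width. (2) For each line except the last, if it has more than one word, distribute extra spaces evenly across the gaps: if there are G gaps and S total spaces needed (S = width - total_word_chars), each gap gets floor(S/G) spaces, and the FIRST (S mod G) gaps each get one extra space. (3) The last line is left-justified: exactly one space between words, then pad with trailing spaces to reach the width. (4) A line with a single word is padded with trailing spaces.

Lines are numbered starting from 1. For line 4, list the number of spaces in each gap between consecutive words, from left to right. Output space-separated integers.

Answer: 6

Derivation:
Line 1: ['so', 'mountain', 'angry'] (min_width=17, slack=1)
Line 2: ['quick', 'wind', 'the'] (min_width=14, slack=4)
Line 3: ['small', 'electric', 'as'] (min_width=17, slack=1)
Line 4: ['early', 'quickly'] (min_width=13, slack=5)
Line 5: ['emerald', 'to', 'system'] (min_width=17, slack=1)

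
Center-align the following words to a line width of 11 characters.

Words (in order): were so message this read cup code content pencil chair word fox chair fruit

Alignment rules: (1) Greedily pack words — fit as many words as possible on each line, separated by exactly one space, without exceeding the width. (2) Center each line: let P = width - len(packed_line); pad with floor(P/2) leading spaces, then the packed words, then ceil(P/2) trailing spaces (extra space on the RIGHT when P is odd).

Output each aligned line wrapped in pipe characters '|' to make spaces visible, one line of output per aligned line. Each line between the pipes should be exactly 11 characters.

Line 1: ['were', 'so'] (min_width=7, slack=4)
Line 2: ['message'] (min_width=7, slack=4)
Line 3: ['this', 'read'] (min_width=9, slack=2)
Line 4: ['cup', 'code'] (min_width=8, slack=3)
Line 5: ['content'] (min_width=7, slack=4)
Line 6: ['pencil'] (min_width=6, slack=5)
Line 7: ['chair', 'word'] (min_width=10, slack=1)
Line 8: ['fox', 'chair'] (min_width=9, slack=2)
Line 9: ['fruit'] (min_width=5, slack=6)

Answer: |  were so  |
|  message  |
| this read |
| cup code  |
|  content  |
|  pencil   |
|chair word |
| fox chair |
|   fruit   |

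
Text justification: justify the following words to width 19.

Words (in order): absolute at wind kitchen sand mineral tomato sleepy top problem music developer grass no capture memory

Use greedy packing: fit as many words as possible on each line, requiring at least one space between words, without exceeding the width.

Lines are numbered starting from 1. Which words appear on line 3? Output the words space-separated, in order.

Answer: mineral tomato

Derivation:
Line 1: ['absolute', 'at', 'wind'] (min_width=16, slack=3)
Line 2: ['kitchen', 'sand'] (min_width=12, slack=7)
Line 3: ['mineral', 'tomato'] (min_width=14, slack=5)
Line 4: ['sleepy', 'top', 'problem'] (min_width=18, slack=1)
Line 5: ['music', 'developer'] (min_width=15, slack=4)
Line 6: ['grass', 'no', 'capture'] (min_width=16, slack=3)
Line 7: ['memory'] (min_width=6, slack=13)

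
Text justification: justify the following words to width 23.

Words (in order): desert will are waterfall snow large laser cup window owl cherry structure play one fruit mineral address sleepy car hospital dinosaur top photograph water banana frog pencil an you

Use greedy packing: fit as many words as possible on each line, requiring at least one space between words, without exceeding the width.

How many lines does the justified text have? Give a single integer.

Line 1: ['desert', 'will', 'are'] (min_width=15, slack=8)
Line 2: ['waterfall', 'snow', 'large'] (min_width=20, slack=3)
Line 3: ['laser', 'cup', 'window', 'owl'] (min_width=20, slack=3)
Line 4: ['cherry', 'structure', 'play'] (min_width=21, slack=2)
Line 5: ['one', 'fruit', 'mineral'] (min_width=17, slack=6)
Line 6: ['address', 'sleepy', 'car'] (min_width=18, slack=5)
Line 7: ['hospital', 'dinosaur', 'top'] (min_width=21, slack=2)
Line 8: ['photograph', 'water', 'banana'] (min_width=23, slack=0)
Line 9: ['frog', 'pencil', 'an', 'you'] (min_width=18, slack=5)
Total lines: 9

Answer: 9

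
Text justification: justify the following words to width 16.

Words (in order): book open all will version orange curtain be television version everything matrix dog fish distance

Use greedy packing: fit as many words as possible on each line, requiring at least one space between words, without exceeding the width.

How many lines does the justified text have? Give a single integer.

Answer: 8

Derivation:
Line 1: ['book', 'open', 'all'] (min_width=13, slack=3)
Line 2: ['will', 'version'] (min_width=12, slack=4)
Line 3: ['orange', 'curtain'] (min_width=14, slack=2)
Line 4: ['be', 'television'] (min_width=13, slack=3)
Line 5: ['version'] (min_width=7, slack=9)
Line 6: ['everything'] (min_width=10, slack=6)
Line 7: ['matrix', 'dog', 'fish'] (min_width=15, slack=1)
Line 8: ['distance'] (min_width=8, slack=8)
Total lines: 8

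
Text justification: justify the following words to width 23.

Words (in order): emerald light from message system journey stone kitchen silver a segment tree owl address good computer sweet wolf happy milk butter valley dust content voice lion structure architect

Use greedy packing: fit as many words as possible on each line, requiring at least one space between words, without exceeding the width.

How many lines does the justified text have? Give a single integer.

Answer: 9

Derivation:
Line 1: ['emerald', 'light', 'from'] (min_width=18, slack=5)
Line 2: ['message', 'system', 'journey'] (min_width=22, slack=1)
Line 3: ['stone', 'kitchen', 'silver', 'a'] (min_width=22, slack=1)
Line 4: ['segment', 'tree', 'owl'] (min_width=16, slack=7)
Line 5: ['address', 'good', 'computer'] (min_width=21, slack=2)
Line 6: ['sweet', 'wolf', 'happy', 'milk'] (min_width=21, slack=2)
Line 7: ['butter', 'valley', 'dust'] (min_width=18, slack=5)
Line 8: ['content', 'voice', 'lion'] (min_width=18, slack=5)
Line 9: ['structure', 'architect'] (min_width=19, slack=4)
Total lines: 9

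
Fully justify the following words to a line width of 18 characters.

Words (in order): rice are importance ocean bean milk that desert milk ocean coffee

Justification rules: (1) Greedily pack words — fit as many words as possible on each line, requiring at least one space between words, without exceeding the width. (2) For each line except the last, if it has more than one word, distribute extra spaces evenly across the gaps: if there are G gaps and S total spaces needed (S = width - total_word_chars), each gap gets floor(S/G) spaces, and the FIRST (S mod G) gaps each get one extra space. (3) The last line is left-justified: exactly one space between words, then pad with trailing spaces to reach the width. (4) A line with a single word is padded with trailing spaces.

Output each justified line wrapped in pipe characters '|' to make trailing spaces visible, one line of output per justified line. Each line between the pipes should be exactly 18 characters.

Line 1: ['rice', 'are'] (min_width=8, slack=10)
Line 2: ['importance', 'ocean'] (min_width=16, slack=2)
Line 3: ['bean', 'milk', 'that'] (min_width=14, slack=4)
Line 4: ['desert', 'milk', 'ocean'] (min_width=17, slack=1)
Line 5: ['coffee'] (min_width=6, slack=12)

Answer: |rice           are|
|importance   ocean|
|bean   milk   that|
|desert  milk ocean|
|coffee            |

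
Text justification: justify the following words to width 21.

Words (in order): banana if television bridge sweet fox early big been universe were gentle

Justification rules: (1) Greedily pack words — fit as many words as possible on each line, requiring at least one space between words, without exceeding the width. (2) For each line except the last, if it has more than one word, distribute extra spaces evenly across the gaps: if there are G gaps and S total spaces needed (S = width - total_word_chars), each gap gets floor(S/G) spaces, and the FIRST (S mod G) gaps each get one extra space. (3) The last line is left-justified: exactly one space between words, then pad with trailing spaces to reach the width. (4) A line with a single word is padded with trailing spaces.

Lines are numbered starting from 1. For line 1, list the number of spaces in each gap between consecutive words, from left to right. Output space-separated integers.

Line 1: ['banana', 'if', 'television'] (min_width=20, slack=1)
Line 2: ['bridge', 'sweet', 'fox'] (min_width=16, slack=5)
Line 3: ['early', 'big', 'been'] (min_width=14, slack=7)
Line 4: ['universe', 'were', 'gentle'] (min_width=20, slack=1)

Answer: 2 1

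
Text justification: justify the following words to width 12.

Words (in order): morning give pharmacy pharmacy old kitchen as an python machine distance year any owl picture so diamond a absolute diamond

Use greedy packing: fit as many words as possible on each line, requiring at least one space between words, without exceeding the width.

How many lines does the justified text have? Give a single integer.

Answer: 12

Derivation:
Line 1: ['morning', 'give'] (min_width=12, slack=0)
Line 2: ['pharmacy'] (min_width=8, slack=4)
Line 3: ['pharmacy', 'old'] (min_width=12, slack=0)
Line 4: ['kitchen', 'as'] (min_width=10, slack=2)
Line 5: ['an', 'python'] (min_width=9, slack=3)
Line 6: ['machine'] (min_width=7, slack=5)
Line 7: ['distance'] (min_width=8, slack=4)
Line 8: ['year', 'any', 'owl'] (min_width=12, slack=0)
Line 9: ['picture', 'so'] (min_width=10, slack=2)
Line 10: ['diamond', 'a'] (min_width=9, slack=3)
Line 11: ['absolute'] (min_width=8, slack=4)
Line 12: ['diamond'] (min_width=7, slack=5)
Total lines: 12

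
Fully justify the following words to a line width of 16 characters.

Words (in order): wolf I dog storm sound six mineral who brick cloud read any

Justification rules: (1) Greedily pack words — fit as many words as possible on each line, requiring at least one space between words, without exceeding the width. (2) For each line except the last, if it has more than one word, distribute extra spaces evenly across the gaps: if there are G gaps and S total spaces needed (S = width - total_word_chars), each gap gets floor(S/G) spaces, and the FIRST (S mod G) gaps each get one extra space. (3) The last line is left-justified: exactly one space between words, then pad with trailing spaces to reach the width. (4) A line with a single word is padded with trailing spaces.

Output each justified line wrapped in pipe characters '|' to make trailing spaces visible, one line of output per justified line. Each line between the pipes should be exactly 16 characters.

Line 1: ['wolf', 'I', 'dog', 'storm'] (min_width=16, slack=0)
Line 2: ['sound', 'six'] (min_width=9, slack=7)
Line 3: ['mineral', 'who'] (min_width=11, slack=5)
Line 4: ['brick', 'cloud', 'read'] (min_width=16, slack=0)
Line 5: ['any'] (min_width=3, slack=13)

Answer: |wolf I dog storm|
|sound        six|
|mineral      who|
|brick cloud read|
|any             |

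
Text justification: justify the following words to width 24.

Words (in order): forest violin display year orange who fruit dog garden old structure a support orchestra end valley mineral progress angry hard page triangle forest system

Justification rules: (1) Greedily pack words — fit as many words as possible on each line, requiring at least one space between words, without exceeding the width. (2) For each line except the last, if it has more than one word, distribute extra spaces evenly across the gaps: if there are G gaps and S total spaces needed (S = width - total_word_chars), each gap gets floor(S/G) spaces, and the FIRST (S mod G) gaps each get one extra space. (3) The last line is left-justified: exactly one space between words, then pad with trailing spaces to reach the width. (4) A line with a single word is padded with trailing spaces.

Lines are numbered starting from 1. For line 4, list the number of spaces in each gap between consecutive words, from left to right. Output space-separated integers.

Line 1: ['forest', 'violin', 'display'] (min_width=21, slack=3)
Line 2: ['year', 'orange', 'who', 'fruit'] (min_width=21, slack=3)
Line 3: ['dog', 'garden', 'old', 'structure'] (min_width=24, slack=0)
Line 4: ['a', 'support', 'orchestra', 'end'] (min_width=23, slack=1)
Line 5: ['valley', 'mineral', 'progress'] (min_width=23, slack=1)
Line 6: ['angry', 'hard', 'page', 'triangle'] (min_width=24, slack=0)
Line 7: ['forest', 'system'] (min_width=13, slack=11)

Answer: 2 1 1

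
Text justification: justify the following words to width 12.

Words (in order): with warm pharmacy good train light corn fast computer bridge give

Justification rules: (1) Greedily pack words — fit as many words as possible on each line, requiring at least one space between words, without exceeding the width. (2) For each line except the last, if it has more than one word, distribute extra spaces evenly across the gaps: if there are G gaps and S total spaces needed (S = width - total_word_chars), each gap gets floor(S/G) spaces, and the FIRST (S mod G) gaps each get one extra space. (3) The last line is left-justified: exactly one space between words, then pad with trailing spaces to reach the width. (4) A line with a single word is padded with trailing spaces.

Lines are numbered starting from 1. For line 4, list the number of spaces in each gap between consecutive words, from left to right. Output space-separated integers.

Line 1: ['with', 'warm'] (min_width=9, slack=3)
Line 2: ['pharmacy'] (min_width=8, slack=4)
Line 3: ['good', 'train'] (min_width=10, slack=2)
Line 4: ['light', 'corn'] (min_width=10, slack=2)
Line 5: ['fast'] (min_width=4, slack=8)
Line 6: ['computer'] (min_width=8, slack=4)
Line 7: ['bridge', 'give'] (min_width=11, slack=1)

Answer: 3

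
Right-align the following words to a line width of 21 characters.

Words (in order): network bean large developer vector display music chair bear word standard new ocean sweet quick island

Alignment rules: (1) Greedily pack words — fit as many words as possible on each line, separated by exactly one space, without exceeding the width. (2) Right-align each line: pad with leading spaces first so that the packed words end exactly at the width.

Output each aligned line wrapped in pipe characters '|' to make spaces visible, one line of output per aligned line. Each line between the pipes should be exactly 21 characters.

Answer: |   network bean large|
|     developer vector|
|  display music chair|
|   bear word standard|
|new ocean sweet quick|
|               island|

Derivation:
Line 1: ['network', 'bean', 'large'] (min_width=18, slack=3)
Line 2: ['developer', 'vector'] (min_width=16, slack=5)
Line 3: ['display', 'music', 'chair'] (min_width=19, slack=2)
Line 4: ['bear', 'word', 'standard'] (min_width=18, slack=3)
Line 5: ['new', 'ocean', 'sweet', 'quick'] (min_width=21, slack=0)
Line 6: ['island'] (min_width=6, slack=15)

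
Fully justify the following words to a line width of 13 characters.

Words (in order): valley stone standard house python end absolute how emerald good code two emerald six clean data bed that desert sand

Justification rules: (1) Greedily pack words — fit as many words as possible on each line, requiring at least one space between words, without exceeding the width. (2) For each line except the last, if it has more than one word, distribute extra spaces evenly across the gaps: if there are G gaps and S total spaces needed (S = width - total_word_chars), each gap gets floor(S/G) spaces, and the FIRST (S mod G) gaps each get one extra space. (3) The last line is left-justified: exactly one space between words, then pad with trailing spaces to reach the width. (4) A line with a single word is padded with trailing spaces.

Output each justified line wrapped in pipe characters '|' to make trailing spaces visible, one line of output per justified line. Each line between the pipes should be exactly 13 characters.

Answer: |valley  stone|
|standard     |
|house  python|
|end  absolute|
|how   emerald|
|good code two|
|emerald   six|
|clean    data|
|bed      that|
|desert sand  |

Derivation:
Line 1: ['valley', 'stone'] (min_width=12, slack=1)
Line 2: ['standard'] (min_width=8, slack=5)
Line 3: ['house', 'python'] (min_width=12, slack=1)
Line 4: ['end', 'absolute'] (min_width=12, slack=1)
Line 5: ['how', 'emerald'] (min_width=11, slack=2)
Line 6: ['good', 'code', 'two'] (min_width=13, slack=0)
Line 7: ['emerald', 'six'] (min_width=11, slack=2)
Line 8: ['clean', 'data'] (min_width=10, slack=3)
Line 9: ['bed', 'that'] (min_width=8, slack=5)
Line 10: ['desert', 'sand'] (min_width=11, slack=2)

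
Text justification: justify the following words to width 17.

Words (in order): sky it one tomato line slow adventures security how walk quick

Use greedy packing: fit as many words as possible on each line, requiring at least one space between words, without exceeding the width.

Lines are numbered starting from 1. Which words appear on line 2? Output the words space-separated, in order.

Answer: line slow

Derivation:
Line 1: ['sky', 'it', 'one', 'tomato'] (min_width=17, slack=0)
Line 2: ['line', 'slow'] (min_width=9, slack=8)
Line 3: ['adventures'] (min_width=10, slack=7)
Line 4: ['security', 'how', 'walk'] (min_width=17, slack=0)
Line 5: ['quick'] (min_width=5, slack=12)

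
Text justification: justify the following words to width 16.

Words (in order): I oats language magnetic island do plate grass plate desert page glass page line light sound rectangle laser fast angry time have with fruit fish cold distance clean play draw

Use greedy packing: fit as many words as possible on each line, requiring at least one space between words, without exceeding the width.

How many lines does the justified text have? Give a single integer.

Answer: 12

Derivation:
Line 1: ['I', 'oats', 'language'] (min_width=15, slack=1)
Line 2: ['magnetic', 'island'] (min_width=15, slack=1)
Line 3: ['do', 'plate', 'grass'] (min_width=14, slack=2)
Line 4: ['plate', 'desert'] (min_width=12, slack=4)
Line 5: ['page', 'glass', 'page'] (min_width=15, slack=1)
Line 6: ['line', 'light', 'sound'] (min_width=16, slack=0)
Line 7: ['rectangle', 'laser'] (min_width=15, slack=1)
Line 8: ['fast', 'angry', 'time'] (min_width=15, slack=1)
Line 9: ['have', 'with', 'fruit'] (min_width=15, slack=1)
Line 10: ['fish', 'cold'] (min_width=9, slack=7)
Line 11: ['distance', 'clean'] (min_width=14, slack=2)
Line 12: ['play', 'draw'] (min_width=9, slack=7)
Total lines: 12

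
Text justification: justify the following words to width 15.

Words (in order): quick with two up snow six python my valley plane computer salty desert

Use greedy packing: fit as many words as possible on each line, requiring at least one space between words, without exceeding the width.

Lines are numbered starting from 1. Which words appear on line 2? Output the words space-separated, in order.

Line 1: ['quick', 'with', 'two'] (min_width=14, slack=1)
Line 2: ['up', 'snow', 'six'] (min_width=11, slack=4)
Line 3: ['python', 'my'] (min_width=9, slack=6)
Line 4: ['valley', 'plane'] (min_width=12, slack=3)
Line 5: ['computer', 'salty'] (min_width=14, slack=1)
Line 6: ['desert'] (min_width=6, slack=9)

Answer: up snow six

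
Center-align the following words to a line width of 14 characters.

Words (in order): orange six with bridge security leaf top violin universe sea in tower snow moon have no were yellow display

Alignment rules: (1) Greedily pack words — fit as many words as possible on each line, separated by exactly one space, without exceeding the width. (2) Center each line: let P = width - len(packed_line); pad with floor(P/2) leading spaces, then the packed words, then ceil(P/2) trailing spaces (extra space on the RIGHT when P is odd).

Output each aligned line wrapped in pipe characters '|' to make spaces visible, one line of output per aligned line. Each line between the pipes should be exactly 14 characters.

Line 1: ['orange', 'six'] (min_width=10, slack=4)
Line 2: ['with', 'bridge'] (min_width=11, slack=3)
Line 3: ['security', 'leaf'] (min_width=13, slack=1)
Line 4: ['top', 'violin'] (min_width=10, slack=4)
Line 5: ['universe', 'sea'] (min_width=12, slack=2)
Line 6: ['in', 'tower', 'snow'] (min_width=13, slack=1)
Line 7: ['moon', 'have', 'no'] (min_width=12, slack=2)
Line 8: ['were', 'yellow'] (min_width=11, slack=3)
Line 9: ['display'] (min_width=7, slack=7)

Answer: |  orange six  |
| with bridge  |
|security leaf |
|  top violin  |
| universe sea |
|in tower snow |
| moon have no |
| were yellow  |
|   display    |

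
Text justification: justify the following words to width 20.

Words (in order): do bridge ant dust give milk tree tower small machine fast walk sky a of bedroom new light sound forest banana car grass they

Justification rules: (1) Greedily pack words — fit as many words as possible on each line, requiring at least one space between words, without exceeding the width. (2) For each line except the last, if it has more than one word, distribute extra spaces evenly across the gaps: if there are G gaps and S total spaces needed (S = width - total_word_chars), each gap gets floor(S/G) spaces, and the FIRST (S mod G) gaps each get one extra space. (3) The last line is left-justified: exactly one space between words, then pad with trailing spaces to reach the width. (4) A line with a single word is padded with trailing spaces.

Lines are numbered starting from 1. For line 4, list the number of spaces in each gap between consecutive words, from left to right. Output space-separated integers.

Line 1: ['do', 'bridge', 'ant', 'dust'] (min_width=18, slack=2)
Line 2: ['give', 'milk', 'tree', 'tower'] (min_width=20, slack=0)
Line 3: ['small', 'machine', 'fast'] (min_width=18, slack=2)
Line 4: ['walk', 'sky', 'a', 'of'] (min_width=13, slack=7)
Line 5: ['bedroom', 'new', 'light'] (min_width=17, slack=3)
Line 6: ['sound', 'forest', 'banana'] (min_width=19, slack=1)
Line 7: ['car', 'grass', 'they'] (min_width=14, slack=6)

Answer: 4 3 3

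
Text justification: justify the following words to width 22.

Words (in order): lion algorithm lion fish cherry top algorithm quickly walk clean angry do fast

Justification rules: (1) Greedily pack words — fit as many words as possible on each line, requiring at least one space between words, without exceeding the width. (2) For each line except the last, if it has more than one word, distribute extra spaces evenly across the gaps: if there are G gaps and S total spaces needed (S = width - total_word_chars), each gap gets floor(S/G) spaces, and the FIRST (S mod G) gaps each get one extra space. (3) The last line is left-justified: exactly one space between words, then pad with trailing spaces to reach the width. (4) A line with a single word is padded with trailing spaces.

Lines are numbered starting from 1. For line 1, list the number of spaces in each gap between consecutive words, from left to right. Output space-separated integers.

Answer: 3 2

Derivation:
Line 1: ['lion', 'algorithm', 'lion'] (min_width=19, slack=3)
Line 2: ['fish', 'cherry', 'top'] (min_width=15, slack=7)
Line 3: ['algorithm', 'quickly', 'walk'] (min_width=22, slack=0)
Line 4: ['clean', 'angry', 'do', 'fast'] (min_width=19, slack=3)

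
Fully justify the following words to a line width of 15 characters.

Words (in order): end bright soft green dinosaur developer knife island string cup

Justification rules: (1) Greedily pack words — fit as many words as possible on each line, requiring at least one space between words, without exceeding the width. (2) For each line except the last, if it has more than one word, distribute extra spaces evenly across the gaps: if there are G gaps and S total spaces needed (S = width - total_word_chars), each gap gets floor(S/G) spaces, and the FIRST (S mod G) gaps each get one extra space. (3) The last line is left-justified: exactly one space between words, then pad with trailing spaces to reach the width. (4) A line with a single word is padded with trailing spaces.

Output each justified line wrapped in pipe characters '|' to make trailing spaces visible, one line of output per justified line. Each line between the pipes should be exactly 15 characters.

Answer: |end bright soft|
|green  dinosaur|
|developer knife|
|island   string|
|cup            |

Derivation:
Line 1: ['end', 'bright', 'soft'] (min_width=15, slack=0)
Line 2: ['green', 'dinosaur'] (min_width=14, slack=1)
Line 3: ['developer', 'knife'] (min_width=15, slack=0)
Line 4: ['island', 'string'] (min_width=13, slack=2)
Line 5: ['cup'] (min_width=3, slack=12)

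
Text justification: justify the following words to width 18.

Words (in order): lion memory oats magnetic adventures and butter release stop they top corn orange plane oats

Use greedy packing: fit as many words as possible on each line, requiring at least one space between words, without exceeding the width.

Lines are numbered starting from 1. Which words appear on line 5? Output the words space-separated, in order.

Answer: stop they top corn

Derivation:
Line 1: ['lion', 'memory', 'oats'] (min_width=16, slack=2)
Line 2: ['magnetic'] (min_width=8, slack=10)
Line 3: ['adventures', 'and'] (min_width=14, slack=4)
Line 4: ['butter', 'release'] (min_width=14, slack=4)
Line 5: ['stop', 'they', 'top', 'corn'] (min_width=18, slack=0)
Line 6: ['orange', 'plane', 'oats'] (min_width=17, slack=1)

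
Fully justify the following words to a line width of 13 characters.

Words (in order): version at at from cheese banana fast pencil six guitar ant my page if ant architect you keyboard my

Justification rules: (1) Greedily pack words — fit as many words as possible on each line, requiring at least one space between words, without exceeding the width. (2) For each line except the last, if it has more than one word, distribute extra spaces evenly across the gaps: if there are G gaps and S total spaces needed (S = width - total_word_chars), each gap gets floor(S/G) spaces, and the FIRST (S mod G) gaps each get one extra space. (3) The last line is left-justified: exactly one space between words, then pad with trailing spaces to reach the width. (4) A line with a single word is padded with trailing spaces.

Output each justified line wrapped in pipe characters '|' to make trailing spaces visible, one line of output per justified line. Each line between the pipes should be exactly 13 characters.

Line 1: ['version', 'at', 'at'] (min_width=13, slack=0)
Line 2: ['from', 'cheese'] (min_width=11, slack=2)
Line 3: ['banana', 'fast'] (min_width=11, slack=2)
Line 4: ['pencil', 'six'] (min_width=10, slack=3)
Line 5: ['guitar', 'ant', 'my'] (min_width=13, slack=0)
Line 6: ['page', 'if', 'ant'] (min_width=11, slack=2)
Line 7: ['architect', 'you'] (min_width=13, slack=0)
Line 8: ['keyboard', 'my'] (min_width=11, slack=2)

Answer: |version at at|
|from   cheese|
|banana   fast|
|pencil    six|
|guitar ant my|
|page  if  ant|
|architect you|
|keyboard my  |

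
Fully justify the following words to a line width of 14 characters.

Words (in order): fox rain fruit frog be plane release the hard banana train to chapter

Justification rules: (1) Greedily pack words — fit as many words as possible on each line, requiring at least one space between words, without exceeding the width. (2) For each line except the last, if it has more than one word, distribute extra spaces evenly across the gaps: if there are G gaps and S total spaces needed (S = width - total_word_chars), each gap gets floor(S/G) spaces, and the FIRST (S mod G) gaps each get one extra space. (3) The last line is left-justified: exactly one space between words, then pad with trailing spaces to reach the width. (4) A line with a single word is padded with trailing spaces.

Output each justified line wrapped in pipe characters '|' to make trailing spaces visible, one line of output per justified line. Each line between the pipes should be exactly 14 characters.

Line 1: ['fox', 'rain', 'fruit'] (min_width=14, slack=0)
Line 2: ['frog', 'be', 'plane'] (min_width=13, slack=1)
Line 3: ['release', 'the'] (min_width=11, slack=3)
Line 4: ['hard', 'banana'] (min_width=11, slack=3)
Line 5: ['train', 'to'] (min_width=8, slack=6)
Line 6: ['chapter'] (min_width=7, slack=7)

Answer: |fox rain fruit|
|frog  be plane|
|release    the|
|hard    banana|
|train       to|
|chapter       |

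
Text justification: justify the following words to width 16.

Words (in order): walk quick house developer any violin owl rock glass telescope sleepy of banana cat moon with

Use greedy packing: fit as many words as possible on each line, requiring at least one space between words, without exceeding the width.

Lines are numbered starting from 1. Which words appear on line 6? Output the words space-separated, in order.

Answer: cat moon with

Derivation:
Line 1: ['walk', 'quick', 'house'] (min_width=16, slack=0)
Line 2: ['developer', 'any'] (min_width=13, slack=3)
Line 3: ['violin', 'owl', 'rock'] (min_width=15, slack=1)
Line 4: ['glass', 'telescope'] (min_width=15, slack=1)
Line 5: ['sleepy', 'of', 'banana'] (min_width=16, slack=0)
Line 6: ['cat', 'moon', 'with'] (min_width=13, slack=3)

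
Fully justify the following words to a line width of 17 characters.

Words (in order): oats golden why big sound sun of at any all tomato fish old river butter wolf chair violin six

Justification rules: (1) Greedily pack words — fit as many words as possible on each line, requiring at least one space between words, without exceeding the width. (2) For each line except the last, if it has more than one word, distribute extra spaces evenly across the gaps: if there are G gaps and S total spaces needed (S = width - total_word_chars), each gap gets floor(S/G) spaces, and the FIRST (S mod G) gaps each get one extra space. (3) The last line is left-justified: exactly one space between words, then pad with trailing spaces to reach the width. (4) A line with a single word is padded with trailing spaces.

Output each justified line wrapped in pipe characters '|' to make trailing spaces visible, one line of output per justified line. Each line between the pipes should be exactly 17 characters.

Line 1: ['oats', 'golden', 'why'] (min_width=15, slack=2)
Line 2: ['big', 'sound', 'sun', 'of'] (min_width=16, slack=1)
Line 3: ['at', 'any', 'all', 'tomato'] (min_width=17, slack=0)
Line 4: ['fish', 'old', 'river'] (min_width=14, slack=3)
Line 5: ['butter', 'wolf', 'chair'] (min_width=17, slack=0)
Line 6: ['violin', 'six'] (min_width=10, slack=7)

Answer: |oats  golden  why|
|big  sound sun of|
|at any all tomato|
|fish   old  river|
|butter wolf chair|
|violin six       |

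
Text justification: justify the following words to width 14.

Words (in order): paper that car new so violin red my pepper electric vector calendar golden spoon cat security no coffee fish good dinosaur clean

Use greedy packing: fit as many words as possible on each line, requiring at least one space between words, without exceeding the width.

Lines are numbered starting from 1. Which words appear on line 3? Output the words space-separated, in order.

Answer: red my pepper

Derivation:
Line 1: ['paper', 'that', 'car'] (min_width=14, slack=0)
Line 2: ['new', 'so', 'violin'] (min_width=13, slack=1)
Line 3: ['red', 'my', 'pepper'] (min_width=13, slack=1)
Line 4: ['electric'] (min_width=8, slack=6)
Line 5: ['vector'] (min_width=6, slack=8)
Line 6: ['calendar'] (min_width=8, slack=6)
Line 7: ['golden', 'spoon'] (min_width=12, slack=2)
Line 8: ['cat', 'security'] (min_width=12, slack=2)
Line 9: ['no', 'coffee', 'fish'] (min_width=14, slack=0)
Line 10: ['good', 'dinosaur'] (min_width=13, slack=1)
Line 11: ['clean'] (min_width=5, slack=9)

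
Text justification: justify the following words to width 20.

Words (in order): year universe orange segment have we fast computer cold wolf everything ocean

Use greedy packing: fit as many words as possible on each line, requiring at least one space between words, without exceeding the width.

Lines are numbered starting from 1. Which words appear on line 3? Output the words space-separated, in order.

Line 1: ['year', 'universe', 'orange'] (min_width=20, slack=0)
Line 2: ['segment', 'have', 'we', 'fast'] (min_width=20, slack=0)
Line 3: ['computer', 'cold', 'wolf'] (min_width=18, slack=2)
Line 4: ['everything', 'ocean'] (min_width=16, slack=4)

Answer: computer cold wolf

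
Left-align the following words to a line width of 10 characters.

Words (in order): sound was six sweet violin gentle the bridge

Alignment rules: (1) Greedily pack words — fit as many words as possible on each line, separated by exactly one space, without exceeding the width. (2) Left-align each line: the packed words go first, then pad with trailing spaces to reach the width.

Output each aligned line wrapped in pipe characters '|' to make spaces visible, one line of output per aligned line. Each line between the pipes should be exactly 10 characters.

Line 1: ['sound', 'was'] (min_width=9, slack=1)
Line 2: ['six', 'sweet'] (min_width=9, slack=1)
Line 3: ['violin'] (min_width=6, slack=4)
Line 4: ['gentle', 'the'] (min_width=10, slack=0)
Line 5: ['bridge'] (min_width=6, slack=4)

Answer: |sound was |
|six sweet |
|violin    |
|gentle the|
|bridge    |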